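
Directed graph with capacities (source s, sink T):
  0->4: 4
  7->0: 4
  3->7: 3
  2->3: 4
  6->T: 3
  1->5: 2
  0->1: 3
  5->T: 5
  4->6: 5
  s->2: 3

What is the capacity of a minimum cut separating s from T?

3

Max flow = 3 (via 1 augmenting path).
In the residual at optimum, the set reachable from s is {s}.
Cut edges: s->2 (cap 3). Sum = 3.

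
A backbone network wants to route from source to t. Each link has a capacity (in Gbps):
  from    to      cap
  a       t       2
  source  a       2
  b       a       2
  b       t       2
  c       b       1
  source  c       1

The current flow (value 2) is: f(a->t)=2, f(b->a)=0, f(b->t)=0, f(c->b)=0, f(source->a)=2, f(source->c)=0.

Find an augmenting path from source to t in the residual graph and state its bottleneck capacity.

Residual along source->c->b->t: source->c: 1, c->b: 1, b->t: 2.
Bottleneck = min = 1.

source->c->b->t, bottleneck 1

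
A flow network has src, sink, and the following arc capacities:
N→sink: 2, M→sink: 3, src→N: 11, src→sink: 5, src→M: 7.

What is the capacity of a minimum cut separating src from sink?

Max flow = 10 (via 3 augmenting paths).
In the residual at optimum, the set reachable from src is {M, N, src}.
Cut edges: src→sink (cap 5), N→sink (cap 2), M→sink (cap 3). Sum = 10.

10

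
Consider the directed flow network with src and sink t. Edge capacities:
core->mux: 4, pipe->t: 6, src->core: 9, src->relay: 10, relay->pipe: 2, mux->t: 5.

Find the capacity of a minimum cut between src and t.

6

Max flow = 6 (via 2 augmenting paths).
In the residual at optimum, the set reachable from src is {core, relay, src}.
Cut edges: core->mux (cap 4), relay->pipe (cap 2). Sum = 6.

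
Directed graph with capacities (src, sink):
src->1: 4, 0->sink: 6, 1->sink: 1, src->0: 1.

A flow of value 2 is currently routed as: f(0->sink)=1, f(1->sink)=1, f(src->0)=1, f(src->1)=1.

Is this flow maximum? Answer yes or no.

Yes

Residual reachable from src: {1, src}; sink is not reachable.
Saturated cut: src->0, 1->sink with total capacity 2 = current flow value. Flow is maximum.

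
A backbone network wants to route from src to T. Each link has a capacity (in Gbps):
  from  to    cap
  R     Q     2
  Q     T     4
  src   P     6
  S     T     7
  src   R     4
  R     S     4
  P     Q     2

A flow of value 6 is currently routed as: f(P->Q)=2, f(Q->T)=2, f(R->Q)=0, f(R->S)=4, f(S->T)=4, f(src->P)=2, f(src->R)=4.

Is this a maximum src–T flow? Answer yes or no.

Residual reachable from src: {P, src}; T is not reachable.
Saturated cut: src->R, P->Q with total capacity 6 = current flow value. Flow is maximum.

Yes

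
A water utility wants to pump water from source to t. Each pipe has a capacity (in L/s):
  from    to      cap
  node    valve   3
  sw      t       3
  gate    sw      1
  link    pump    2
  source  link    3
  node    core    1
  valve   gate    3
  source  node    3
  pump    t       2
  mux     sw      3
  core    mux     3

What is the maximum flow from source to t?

Augment source→link→pump→t: bottleneck 2. Total 2.
Augment source→node→valve→gate→sw→t: bottleneck 1. Total 3.
Augment source→node→core→mux→sw→t: bottleneck 1. Total 4.
No augmenting path remains in the residual graph.

4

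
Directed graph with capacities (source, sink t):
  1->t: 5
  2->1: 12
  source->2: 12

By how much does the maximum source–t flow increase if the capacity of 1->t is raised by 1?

Original max flow = 5.
After raising cap(1->t), augmenting paths through that edge carry 1 more unit.
New max flow = 6. Increase = 1.

1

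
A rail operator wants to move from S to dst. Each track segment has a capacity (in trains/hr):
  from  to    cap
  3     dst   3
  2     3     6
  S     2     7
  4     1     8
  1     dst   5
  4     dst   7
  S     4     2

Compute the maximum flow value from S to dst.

5

Augment S->4->dst: bottleneck 2. Total 2.
Augment S->2->3->dst: bottleneck 3. Total 5.
No augmenting path remains in the residual graph.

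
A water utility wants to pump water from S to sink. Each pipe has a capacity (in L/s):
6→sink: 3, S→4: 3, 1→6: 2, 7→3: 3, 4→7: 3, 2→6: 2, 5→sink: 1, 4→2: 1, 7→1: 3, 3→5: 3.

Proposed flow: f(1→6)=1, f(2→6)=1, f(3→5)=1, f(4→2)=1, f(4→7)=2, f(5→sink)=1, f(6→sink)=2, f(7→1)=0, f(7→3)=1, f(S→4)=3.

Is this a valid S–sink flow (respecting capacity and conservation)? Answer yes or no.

No

Conservation fails at 7: inflow 2 ≠ outflow 1.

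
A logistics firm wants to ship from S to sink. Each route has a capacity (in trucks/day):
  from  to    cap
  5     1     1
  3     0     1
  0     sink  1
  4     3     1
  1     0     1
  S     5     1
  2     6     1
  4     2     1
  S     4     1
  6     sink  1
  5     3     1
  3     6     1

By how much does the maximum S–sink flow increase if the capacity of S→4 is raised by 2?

0

Original max flow = 2.
Even with extra capacity on S→4, another cut of capacity 2 remains binding.
New max flow = 2. Increase = 0.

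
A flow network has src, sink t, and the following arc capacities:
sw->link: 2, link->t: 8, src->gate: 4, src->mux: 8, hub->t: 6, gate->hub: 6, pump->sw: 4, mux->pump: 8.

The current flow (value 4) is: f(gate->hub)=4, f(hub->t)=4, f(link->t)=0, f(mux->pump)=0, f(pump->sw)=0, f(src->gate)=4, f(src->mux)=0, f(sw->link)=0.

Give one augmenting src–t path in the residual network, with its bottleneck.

src->mux->pump->sw->link->t, bottleneck 2

Residual along src->mux->pump->sw->link->t: src->mux: 8, mux->pump: 8, pump->sw: 4, sw->link: 2, link->t: 8.
Bottleneck = min = 2.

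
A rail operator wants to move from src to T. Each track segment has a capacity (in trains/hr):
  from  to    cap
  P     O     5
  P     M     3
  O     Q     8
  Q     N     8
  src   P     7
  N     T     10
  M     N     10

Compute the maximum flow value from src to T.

Augment src->P->M->N->T: bottleneck 3. Total 3.
Augment src->P->O->Q->N->T: bottleneck 4. Total 7.
No augmenting path remains in the residual graph.

7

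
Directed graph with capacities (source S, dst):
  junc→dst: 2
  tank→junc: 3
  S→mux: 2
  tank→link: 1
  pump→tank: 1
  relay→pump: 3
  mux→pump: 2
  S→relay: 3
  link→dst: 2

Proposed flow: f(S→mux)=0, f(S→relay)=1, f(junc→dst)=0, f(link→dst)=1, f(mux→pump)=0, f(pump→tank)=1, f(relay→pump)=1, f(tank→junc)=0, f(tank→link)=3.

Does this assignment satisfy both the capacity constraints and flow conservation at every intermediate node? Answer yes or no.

No

Capacity violated on tank→link: flow 3 > capacity 1.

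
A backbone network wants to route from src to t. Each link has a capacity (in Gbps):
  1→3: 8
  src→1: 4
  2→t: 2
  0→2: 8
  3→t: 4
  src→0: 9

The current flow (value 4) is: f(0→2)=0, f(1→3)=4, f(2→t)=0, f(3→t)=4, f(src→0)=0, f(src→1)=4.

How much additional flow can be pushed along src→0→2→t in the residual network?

2

Residual capacities along the path: src→0: 9, 0→2: 8, 2→t: 2.
Minimum is 2.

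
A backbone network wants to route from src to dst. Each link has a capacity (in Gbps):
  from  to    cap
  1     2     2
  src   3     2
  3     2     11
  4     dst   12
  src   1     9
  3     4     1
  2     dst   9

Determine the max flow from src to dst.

4

Augment src->3->4->dst: bottleneck 1. Total 1.
Augment src->3->2->dst: bottleneck 1. Total 2.
Augment src->1->2->dst: bottleneck 2. Total 4.
No augmenting path remains in the residual graph.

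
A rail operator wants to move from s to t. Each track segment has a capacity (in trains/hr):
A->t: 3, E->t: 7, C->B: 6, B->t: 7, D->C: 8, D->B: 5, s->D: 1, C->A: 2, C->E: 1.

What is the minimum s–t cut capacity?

1

Max flow = 1 (via 1 augmenting path).
In the residual at optimum, the set reachable from s is {s}.
Cut edges: s->D (cap 1). Sum = 1.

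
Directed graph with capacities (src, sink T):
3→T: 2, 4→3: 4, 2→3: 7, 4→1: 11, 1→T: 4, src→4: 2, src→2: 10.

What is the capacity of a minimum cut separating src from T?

Max flow = 4 (via 2 augmenting paths).
In the residual at optimum, the set reachable from src is {2, 3, src}.
Cut edges: src→4 (cap 2), 3→T (cap 2). Sum = 4.

4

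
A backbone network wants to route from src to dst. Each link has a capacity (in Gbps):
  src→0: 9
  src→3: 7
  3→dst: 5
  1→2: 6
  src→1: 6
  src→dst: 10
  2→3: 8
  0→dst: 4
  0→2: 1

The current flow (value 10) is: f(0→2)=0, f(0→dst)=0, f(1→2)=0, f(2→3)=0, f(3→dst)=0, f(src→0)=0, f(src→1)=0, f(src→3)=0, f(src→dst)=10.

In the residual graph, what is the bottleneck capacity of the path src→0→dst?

Residual capacities along the path: src→0: 9, 0→dst: 4.
Minimum is 4.

4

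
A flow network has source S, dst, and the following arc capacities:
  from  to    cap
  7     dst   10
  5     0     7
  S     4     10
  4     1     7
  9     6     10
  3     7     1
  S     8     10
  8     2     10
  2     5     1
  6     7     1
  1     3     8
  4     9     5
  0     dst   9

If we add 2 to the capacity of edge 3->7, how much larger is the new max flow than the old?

2

Original max flow = 3.
After raising cap(3->7), augmenting paths through that edge carry 2 more units.
New max flow = 5. Increase = 2.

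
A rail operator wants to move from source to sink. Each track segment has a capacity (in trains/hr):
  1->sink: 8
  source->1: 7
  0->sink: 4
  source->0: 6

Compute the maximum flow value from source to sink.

11

Augment source->0->sink: bottleneck 4. Total 4.
Augment source->1->sink: bottleneck 7. Total 11.
No augmenting path remains in the residual graph.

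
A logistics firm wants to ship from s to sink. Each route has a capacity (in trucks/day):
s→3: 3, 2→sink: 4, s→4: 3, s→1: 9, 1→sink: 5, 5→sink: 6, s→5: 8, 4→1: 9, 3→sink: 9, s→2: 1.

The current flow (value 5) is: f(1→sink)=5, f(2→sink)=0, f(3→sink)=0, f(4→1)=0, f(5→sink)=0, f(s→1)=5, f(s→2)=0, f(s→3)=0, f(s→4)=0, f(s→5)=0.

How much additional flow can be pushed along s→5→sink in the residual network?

6

Residual capacities along the path: s→5: 8, 5→sink: 6.
Minimum is 6.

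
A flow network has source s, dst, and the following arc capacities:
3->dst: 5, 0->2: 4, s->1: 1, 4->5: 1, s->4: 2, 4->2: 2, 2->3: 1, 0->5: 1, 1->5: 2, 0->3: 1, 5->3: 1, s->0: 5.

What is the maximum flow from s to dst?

Augment s->0->3->dst: bottleneck 1. Total 1.
Augment s->0->5->3->dst: bottleneck 1. Total 2.
Augment s->0->2->3->dst: bottleneck 1. Total 3.
No augmenting path remains in the residual graph.

3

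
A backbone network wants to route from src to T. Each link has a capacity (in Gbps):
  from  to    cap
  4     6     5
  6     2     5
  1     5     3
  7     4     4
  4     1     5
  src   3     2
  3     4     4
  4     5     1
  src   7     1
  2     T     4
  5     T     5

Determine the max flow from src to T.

Augment src->3->4->5->T: bottleneck 1. Total 1.
Augment src->3->4->6->2->T: bottleneck 1. Total 2.
Augment src->7->4->6->2->T: bottleneck 1. Total 3.
No augmenting path remains in the residual graph.

3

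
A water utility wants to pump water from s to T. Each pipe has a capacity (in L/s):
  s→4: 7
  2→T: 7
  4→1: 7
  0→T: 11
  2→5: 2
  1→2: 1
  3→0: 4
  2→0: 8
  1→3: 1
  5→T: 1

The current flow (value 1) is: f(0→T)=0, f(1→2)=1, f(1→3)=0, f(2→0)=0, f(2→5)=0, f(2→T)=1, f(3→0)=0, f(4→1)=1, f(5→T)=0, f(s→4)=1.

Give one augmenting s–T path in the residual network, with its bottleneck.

Residual along s→4→1→3→0→T: s→4: 6, 4→1: 6, 1→3: 1, 3→0: 4, 0→T: 11.
Bottleneck = min = 1.

s→4→1→3→0→T, bottleneck 1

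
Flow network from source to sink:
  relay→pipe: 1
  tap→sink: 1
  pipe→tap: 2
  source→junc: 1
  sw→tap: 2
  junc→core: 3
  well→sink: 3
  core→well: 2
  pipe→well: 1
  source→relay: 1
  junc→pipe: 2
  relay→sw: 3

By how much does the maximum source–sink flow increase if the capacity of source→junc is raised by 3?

2

Original max flow = 2.
After raising cap(source→junc), augmenting paths through that edge carry 2 more units.
New max flow = 4. Increase = 2.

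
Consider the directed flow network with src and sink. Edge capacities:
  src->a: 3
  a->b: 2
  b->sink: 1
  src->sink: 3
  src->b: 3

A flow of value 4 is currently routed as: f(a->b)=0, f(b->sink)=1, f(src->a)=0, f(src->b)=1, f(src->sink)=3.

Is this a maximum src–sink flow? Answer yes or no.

Residual reachable from src: {a, b, src}; sink is not reachable.
Saturated cut: src->sink, b->sink with total capacity 4 = current flow value. Flow is maximum.

Yes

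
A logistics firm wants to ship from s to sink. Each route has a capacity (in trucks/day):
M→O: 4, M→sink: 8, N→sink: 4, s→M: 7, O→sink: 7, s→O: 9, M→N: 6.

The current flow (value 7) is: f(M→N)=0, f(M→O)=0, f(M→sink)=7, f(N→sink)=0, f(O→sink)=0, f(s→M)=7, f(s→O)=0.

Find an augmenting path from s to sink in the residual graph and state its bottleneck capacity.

s→O→sink, bottleneck 7

Residual along s→O→sink: s→O: 9, O→sink: 7.
Bottleneck = min = 7.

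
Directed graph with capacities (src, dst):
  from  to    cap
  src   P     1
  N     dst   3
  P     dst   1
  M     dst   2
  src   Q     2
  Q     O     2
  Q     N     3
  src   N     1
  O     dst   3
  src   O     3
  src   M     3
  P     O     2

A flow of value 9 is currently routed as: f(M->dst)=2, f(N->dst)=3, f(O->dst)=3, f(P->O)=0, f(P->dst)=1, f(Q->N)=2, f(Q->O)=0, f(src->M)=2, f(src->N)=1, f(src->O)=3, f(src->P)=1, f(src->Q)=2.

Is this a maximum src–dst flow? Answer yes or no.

Residual reachable from src: {M, src}; dst is not reachable.
Saturated cut: src->Q, src->P, src->O, src->N, M->dst with total capacity 9 = current flow value. Flow is maximum.

Yes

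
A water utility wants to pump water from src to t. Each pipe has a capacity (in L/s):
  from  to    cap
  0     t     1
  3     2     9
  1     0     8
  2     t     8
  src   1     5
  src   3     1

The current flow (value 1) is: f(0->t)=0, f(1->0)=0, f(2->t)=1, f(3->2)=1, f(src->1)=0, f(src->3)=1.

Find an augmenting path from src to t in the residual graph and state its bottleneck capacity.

src->1->0->t, bottleneck 1

Residual along src->1->0->t: src->1: 5, 1->0: 8, 0->t: 1.
Bottleneck = min = 1.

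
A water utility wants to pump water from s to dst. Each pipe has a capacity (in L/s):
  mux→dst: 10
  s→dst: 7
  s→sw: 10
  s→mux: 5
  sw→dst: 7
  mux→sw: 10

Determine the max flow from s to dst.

19

Augment s→dst: bottleneck 7. Total 7.
Augment s→mux→dst: bottleneck 5. Total 12.
Augment s→sw→dst: bottleneck 7. Total 19.
No augmenting path remains in the residual graph.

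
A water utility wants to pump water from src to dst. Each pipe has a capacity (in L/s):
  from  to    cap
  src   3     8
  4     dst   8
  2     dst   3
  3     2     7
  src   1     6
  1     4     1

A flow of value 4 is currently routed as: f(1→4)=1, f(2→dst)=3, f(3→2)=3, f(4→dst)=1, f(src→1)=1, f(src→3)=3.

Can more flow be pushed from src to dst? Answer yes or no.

No

Residual reachable from src: {1, 2, 3, src}; dst is not reachable.
Saturated cut: 1→4, 2→dst with total capacity 4 = current flow value. Flow is maximum.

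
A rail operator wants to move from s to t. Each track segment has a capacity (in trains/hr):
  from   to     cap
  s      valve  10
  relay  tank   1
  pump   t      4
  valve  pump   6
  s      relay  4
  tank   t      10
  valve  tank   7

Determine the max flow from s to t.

Augment s→relay→tank→t: bottleneck 1. Total 1.
Augment s→valve→tank→t: bottleneck 7. Total 8.
Augment s→valve→pump→t: bottleneck 3. Total 11.
No augmenting path remains in the residual graph.

11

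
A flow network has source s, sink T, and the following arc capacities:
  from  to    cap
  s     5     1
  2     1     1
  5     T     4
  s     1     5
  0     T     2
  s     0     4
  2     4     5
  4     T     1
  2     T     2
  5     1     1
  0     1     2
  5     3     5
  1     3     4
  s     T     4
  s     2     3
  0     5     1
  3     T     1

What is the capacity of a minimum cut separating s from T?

Max flow = 12 (via 7 augmenting paths).
In the residual at optimum, the set reachable from s is {0, 1, 3, s}.
Cut edges: s→2 (cap 3), s→5 (cap 1), s→T (cap 4), 0→5 (cap 1), 0→T (cap 2), 3→T (cap 1). Sum = 12.

12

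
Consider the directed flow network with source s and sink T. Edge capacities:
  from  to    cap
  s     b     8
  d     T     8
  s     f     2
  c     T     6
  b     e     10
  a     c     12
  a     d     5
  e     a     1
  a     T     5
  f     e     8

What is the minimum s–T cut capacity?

1

Max flow = 1 (via 1 augmenting path).
In the residual at optimum, the set reachable from s is {b, e, f, s}.
Cut edges: e→a (cap 1). Sum = 1.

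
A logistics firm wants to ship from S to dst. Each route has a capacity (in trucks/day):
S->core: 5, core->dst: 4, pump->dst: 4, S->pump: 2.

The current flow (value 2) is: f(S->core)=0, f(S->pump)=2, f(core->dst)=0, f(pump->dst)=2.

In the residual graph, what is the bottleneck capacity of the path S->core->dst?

4

Residual capacities along the path: S->core: 5, core->dst: 4.
Minimum is 4.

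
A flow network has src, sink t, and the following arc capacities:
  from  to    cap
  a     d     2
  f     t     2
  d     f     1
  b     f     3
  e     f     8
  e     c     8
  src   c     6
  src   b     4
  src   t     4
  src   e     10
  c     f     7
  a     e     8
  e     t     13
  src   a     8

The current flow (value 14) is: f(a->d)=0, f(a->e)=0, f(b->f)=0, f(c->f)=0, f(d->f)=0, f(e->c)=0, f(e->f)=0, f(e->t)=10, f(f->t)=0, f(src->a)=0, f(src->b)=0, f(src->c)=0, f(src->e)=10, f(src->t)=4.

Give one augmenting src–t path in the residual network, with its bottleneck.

src->a->e->t, bottleneck 3

Residual along src->a->e->t: src->a: 8, a->e: 8, e->t: 3.
Bottleneck = min = 3.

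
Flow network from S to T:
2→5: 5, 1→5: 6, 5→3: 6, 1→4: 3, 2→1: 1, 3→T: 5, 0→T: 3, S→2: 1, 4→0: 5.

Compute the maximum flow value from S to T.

Augment S→2→5→3→T: bottleneck 1. Total 1.
No augmenting path remains in the residual graph.

1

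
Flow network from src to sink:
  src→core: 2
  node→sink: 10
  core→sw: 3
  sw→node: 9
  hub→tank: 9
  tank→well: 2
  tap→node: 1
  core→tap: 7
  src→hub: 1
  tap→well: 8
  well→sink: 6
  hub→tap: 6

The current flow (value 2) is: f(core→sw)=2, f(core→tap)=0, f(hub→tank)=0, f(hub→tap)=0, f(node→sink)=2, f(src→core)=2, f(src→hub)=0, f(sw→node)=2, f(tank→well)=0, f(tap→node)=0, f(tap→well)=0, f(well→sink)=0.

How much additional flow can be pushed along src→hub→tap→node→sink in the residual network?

1

Residual capacities along the path: src→hub: 1, hub→tap: 6, tap→node: 1, node→sink: 8.
Minimum is 1.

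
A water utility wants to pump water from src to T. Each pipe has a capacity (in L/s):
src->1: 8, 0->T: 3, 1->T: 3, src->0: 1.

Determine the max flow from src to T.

4

Augment src->1->T: bottleneck 3. Total 3.
Augment src->0->T: bottleneck 1. Total 4.
No augmenting path remains in the residual graph.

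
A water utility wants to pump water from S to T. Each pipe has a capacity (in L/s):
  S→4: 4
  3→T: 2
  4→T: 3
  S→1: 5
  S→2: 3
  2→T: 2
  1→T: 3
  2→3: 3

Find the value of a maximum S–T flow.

9

Augment S→2→T: bottleneck 2. Total 2.
Augment S→4→T: bottleneck 3. Total 5.
Augment S→1→T: bottleneck 3. Total 8.
Augment S→2→3→T: bottleneck 1. Total 9.
No augmenting path remains in the residual graph.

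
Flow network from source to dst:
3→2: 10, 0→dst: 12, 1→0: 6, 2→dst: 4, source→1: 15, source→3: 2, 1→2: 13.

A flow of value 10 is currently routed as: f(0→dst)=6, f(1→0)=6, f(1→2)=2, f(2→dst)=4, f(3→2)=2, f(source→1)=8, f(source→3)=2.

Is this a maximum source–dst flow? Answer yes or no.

Residual reachable from source: {1, 2, 3, source}; dst is not reachable.
Saturated cut: 1→0, 2→dst with total capacity 10 = current flow value. Flow is maximum.

Yes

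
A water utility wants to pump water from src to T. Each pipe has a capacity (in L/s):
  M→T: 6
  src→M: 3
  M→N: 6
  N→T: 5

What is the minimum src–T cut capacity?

3

Max flow = 3 (via 1 augmenting path).
In the residual at optimum, the set reachable from src is {src}.
Cut edges: src→M (cap 3). Sum = 3.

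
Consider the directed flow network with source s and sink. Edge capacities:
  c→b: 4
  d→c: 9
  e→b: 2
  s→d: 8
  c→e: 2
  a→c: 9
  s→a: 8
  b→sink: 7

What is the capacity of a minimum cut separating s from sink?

Max flow = 6 (via 2 augmenting paths).
In the residual at optimum, the set reachable from s is {a, c, d, s}.
Cut edges: c→e (cap 2), c→b (cap 4). Sum = 6.

6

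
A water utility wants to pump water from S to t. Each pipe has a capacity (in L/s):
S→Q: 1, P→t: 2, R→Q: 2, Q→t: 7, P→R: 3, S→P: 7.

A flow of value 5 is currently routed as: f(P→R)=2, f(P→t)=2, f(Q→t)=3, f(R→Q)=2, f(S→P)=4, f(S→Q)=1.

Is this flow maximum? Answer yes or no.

Residual reachable from S: {P, R, S}; t is not reachable.
Saturated cut: S→Q, P→t, R→Q with total capacity 5 = current flow value. Flow is maximum.

Yes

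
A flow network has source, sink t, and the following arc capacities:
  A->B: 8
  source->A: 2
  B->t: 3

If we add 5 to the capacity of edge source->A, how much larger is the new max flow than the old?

Original max flow = 2.
After raising cap(source->A), augmenting paths through that edge carry 1 more unit.
New max flow = 3. Increase = 1.

1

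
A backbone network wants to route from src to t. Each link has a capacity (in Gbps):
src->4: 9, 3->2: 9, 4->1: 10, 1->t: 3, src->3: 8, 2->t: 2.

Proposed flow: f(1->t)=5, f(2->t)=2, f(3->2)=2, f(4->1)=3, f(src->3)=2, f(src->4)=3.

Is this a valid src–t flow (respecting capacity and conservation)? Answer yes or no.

Capacity violated on 1->t: flow 5 > capacity 3.

No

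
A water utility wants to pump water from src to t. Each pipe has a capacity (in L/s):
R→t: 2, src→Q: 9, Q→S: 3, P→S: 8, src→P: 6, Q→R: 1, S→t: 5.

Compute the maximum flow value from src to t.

6

Augment src→P→S→t: bottleneck 5. Total 5.
Augment src→Q→R→t: bottleneck 1. Total 6.
No augmenting path remains in the residual graph.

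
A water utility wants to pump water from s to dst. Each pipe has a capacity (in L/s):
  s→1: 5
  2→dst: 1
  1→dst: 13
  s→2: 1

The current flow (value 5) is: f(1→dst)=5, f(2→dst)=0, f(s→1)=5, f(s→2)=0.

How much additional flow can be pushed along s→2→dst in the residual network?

1

Residual capacities along the path: s→2: 1, 2→dst: 1.
Minimum is 1.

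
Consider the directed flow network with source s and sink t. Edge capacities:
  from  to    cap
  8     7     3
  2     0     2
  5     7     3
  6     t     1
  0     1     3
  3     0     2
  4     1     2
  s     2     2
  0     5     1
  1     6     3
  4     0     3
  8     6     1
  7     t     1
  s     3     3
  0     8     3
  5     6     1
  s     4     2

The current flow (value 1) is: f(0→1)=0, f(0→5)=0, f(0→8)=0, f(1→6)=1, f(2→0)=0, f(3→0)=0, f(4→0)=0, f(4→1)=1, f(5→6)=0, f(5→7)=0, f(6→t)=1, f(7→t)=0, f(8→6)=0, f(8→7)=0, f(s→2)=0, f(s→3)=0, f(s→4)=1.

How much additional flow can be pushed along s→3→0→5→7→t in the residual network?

Residual capacities along the path: s→3: 3, 3→0: 2, 0→5: 1, 5→7: 3, 7→t: 1.
Minimum is 1.

1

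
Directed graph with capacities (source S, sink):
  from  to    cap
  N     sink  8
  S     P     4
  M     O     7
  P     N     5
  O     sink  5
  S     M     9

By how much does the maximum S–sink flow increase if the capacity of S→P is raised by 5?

1

Original max flow = 9.
After raising cap(S→P), augmenting paths through that edge carry 1 more unit.
New max flow = 10. Increase = 1.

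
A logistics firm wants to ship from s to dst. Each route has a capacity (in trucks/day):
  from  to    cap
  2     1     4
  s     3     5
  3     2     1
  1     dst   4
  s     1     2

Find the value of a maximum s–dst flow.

Augment s→1→dst: bottleneck 2. Total 2.
Augment s→3→2→1→dst: bottleneck 1. Total 3.
No augmenting path remains in the residual graph.

3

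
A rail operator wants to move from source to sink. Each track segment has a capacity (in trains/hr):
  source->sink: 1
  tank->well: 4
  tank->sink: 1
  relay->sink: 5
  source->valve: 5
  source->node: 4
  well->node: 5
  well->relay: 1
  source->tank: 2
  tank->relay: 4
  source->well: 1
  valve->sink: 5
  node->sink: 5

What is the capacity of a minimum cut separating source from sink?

13

Max flow = 13 (via 6 augmenting paths).
In the residual at optimum, the set reachable from source is {source}.
Cut edges: source->tank (cap 2), source->well (cap 1), source->valve (cap 5), source->node (cap 4), source->sink (cap 1). Sum = 13.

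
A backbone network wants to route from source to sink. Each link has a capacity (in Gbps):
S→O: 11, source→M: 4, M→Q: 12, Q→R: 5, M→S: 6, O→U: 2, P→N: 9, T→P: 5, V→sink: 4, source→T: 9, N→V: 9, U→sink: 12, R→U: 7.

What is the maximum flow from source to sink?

8

Augment source→M→S→O→U→sink: bottleneck 2. Total 2.
Augment source→M→Q→R→U→sink: bottleneck 2. Total 4.
Augment source→T→P→N→V→sink: bottleneck 4. Total 8.
No augmenting path remains in the residual graph.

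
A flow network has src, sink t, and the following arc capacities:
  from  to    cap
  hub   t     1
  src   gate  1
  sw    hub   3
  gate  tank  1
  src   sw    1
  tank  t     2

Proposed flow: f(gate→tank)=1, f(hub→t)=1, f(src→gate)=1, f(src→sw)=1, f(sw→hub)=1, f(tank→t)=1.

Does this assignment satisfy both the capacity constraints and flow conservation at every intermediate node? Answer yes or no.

Yes

Every edge has 0 ≤ f(e) ≤ cap(e).
At each intermediate node, inflow equals outflow.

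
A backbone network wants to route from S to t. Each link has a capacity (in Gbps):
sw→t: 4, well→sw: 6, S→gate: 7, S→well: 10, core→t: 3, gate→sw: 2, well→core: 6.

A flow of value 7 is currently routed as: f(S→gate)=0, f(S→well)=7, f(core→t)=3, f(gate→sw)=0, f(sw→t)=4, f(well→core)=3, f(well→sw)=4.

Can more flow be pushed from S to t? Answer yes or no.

No

Residual reachable from S: {S, core, gate, sw, well}; t is not reachable.
Saturated cut: core→t, sw→t with total capacity 7 = current flow value. Flow is maximum.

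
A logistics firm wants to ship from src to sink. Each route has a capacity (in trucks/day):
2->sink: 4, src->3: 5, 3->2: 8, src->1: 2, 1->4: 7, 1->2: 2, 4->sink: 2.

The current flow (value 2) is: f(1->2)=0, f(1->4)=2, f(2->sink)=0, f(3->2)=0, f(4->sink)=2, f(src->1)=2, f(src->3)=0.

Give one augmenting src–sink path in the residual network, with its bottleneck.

src->3->2->sink, bottleneck 4

Residual along src->3->2->sink: src->3: 5, 3->2: 8, 2->sink: 4.
Bottleneck = min = 4.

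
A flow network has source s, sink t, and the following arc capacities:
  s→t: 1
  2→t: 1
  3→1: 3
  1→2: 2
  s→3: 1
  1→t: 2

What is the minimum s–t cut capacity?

Max flow = 2 (via 2 augmenting paths).
In the residual at optimum, the set reachable from s is {s}.
Cut edges: s→3 (cap 1), s→t (cap 1). Sum = 2.

2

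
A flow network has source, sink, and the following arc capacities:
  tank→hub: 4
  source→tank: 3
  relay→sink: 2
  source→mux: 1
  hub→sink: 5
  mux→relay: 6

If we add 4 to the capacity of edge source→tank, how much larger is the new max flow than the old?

1

Original max flow = 4.
After raising cap(source→tank), augmenting paths through that edge carry 1 more unit.
New max flow = 5. Increase = 1.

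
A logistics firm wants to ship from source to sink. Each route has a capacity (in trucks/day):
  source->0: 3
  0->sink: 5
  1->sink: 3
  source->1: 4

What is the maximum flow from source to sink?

Augment source->1->sink: bottleneck 3. Total 3.
Augment source->0->sink: bottleneck 3. Total 6.
No augmenting path remains in the residual graph.

6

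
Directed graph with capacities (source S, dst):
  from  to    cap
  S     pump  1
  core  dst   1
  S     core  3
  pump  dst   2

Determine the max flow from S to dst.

2

Augment S->core->dst: bottleneck 1. Total 1.
Augment S->pump->dst: bottleneck 1. Total 2.
No augmenting path remains in the residual graph.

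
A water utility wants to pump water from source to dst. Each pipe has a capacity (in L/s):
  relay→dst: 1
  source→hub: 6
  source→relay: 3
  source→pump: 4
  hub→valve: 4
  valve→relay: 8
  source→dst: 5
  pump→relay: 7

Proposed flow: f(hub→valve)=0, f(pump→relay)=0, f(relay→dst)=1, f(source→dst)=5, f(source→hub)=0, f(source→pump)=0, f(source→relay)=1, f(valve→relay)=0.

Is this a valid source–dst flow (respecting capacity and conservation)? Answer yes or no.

Yes

Every edge has 0 ≤ f(e) ≤ cap(e).
At each intermediate node, inflow equals outflow.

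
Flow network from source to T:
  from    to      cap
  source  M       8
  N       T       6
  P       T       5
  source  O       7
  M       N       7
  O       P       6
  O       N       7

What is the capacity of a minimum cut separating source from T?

11

Max flow = 11 (via 2 augmenting paths).
In the residual at optimum, the set reachable from source is {M, N, O, P, source}.
Cut edges: N->T (cap 6), P->T (cap 5). Sum = 11.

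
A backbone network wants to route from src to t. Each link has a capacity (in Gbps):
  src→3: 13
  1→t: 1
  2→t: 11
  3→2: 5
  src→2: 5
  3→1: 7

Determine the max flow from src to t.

Augment src→2→t: bottleneck 5. Total 5.
Augment src→3→1→t: bottleneck 1. Total 6.
Augment src→3→2→t: bottleneck 5. Total 11.
No augmenting path remains in the residual graph.

11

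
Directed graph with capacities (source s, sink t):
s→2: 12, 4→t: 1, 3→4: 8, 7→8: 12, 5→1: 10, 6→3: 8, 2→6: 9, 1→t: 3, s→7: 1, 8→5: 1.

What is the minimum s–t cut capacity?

Max flow = 2 (via 2 augmenting paths).
In the residual at optimum, the set reachable from s is {2, 3, 4, 6, s}.
Cut edges: s→7 (cap 1), 4→t (cap 1). Sum = 2.

2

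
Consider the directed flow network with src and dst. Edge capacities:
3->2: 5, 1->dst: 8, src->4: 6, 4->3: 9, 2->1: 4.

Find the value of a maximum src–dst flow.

4

Augment src->4->3->2->1->dst: bottleneck 4. Total 4.
No augmenting path remains in the residual graph.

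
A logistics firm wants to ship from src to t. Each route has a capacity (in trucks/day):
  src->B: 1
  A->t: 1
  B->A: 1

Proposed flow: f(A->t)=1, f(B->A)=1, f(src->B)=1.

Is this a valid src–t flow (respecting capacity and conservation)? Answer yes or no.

Yes

Every edge has 0 ≤ f(e) ≤ cap(e).
At each intermediate node, inflow equals outflow.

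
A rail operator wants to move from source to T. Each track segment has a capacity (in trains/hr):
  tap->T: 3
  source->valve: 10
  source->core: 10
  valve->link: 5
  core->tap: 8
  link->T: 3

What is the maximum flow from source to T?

Augment source->valve->link->T: bottleneck 3. Total 3.
Augment source->core->tap->T: bottleneck 3. Total 6.
No augmenting path remains in the residual graph.

6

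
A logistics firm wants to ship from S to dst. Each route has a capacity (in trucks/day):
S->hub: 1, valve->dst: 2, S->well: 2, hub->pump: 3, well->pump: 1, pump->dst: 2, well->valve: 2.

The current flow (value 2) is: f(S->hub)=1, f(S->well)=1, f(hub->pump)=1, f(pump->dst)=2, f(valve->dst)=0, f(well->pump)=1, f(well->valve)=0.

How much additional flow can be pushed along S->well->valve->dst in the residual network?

1

Residual capacities along the path: S->well: 1, well->valve: 2, valve->dst: 2.
Minimum is 1.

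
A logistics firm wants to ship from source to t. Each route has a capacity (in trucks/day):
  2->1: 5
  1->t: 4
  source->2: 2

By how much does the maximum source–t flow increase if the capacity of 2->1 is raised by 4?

0

Original max flow = 2.
Edge 2->1 does not cross the min cut (source side {source}), so extra capacity there cannot help.
New max flow = 2. Increase = 0.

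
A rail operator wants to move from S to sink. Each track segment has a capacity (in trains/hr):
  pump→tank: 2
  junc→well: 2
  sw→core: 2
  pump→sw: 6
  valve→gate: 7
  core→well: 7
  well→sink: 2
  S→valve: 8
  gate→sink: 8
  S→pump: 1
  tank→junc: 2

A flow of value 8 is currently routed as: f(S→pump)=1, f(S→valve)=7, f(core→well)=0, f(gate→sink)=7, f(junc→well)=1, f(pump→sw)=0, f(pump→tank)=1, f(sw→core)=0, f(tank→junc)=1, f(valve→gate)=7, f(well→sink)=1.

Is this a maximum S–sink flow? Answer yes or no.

Residual reachable from S: {S, valve}; sink is not reachable.
Saturated cut: valve→gate, S→pump with total capacity 8 = current flow value. Flow is maximum.

Yes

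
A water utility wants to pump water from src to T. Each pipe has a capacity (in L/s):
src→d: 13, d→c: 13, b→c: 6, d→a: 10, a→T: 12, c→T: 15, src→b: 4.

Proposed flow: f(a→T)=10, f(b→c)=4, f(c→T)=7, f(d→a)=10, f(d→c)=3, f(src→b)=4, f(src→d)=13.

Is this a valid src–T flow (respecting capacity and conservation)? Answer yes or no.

Yes

Every edge has 0 ≤ f(e) ≤ cap(e).
At each intermediate node, inflow equals outflow.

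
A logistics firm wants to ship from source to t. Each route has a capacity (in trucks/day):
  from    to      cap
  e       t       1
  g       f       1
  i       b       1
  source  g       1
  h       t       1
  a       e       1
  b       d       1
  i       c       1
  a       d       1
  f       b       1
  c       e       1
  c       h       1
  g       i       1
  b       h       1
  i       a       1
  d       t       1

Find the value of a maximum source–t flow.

1

Augment source->g->i->a->e->t: bottleneck 1. Total 1.
No augmenting path remains in the residual graph.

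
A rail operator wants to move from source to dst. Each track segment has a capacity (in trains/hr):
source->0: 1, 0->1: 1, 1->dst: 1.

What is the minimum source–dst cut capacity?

1

Max flow = 1 (via 1 augmenting path).
In the residual at optimum, the set reachable from source is {source}.
Cut edges: source->0 (cap 1). Sum = 1.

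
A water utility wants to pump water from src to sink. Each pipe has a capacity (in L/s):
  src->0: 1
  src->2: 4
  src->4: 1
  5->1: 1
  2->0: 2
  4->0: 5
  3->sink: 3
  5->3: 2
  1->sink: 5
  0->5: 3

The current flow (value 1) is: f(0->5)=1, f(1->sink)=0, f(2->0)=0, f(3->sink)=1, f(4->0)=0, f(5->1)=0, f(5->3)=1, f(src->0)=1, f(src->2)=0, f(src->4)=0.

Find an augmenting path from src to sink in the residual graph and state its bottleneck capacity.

src->2->0->5->3->sink, bottleneck 1

Residual along src->2->0->5->3->sink: src->2: 4, 2->0: 2, 0->5: 2, 5->3: 1, 3->sink: 2.
Bottleneck = min = 1.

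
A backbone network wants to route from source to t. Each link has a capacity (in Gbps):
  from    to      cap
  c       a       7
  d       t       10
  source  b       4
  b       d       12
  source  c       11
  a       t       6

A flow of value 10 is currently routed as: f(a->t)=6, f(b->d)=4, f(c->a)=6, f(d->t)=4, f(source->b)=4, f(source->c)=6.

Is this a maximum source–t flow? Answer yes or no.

Yes

Residual reachable from source: {a, c, source}; t is not reachable.
Saturated cut: source->b, a->t with total capacity 10 = current flow value. Flow is maximum.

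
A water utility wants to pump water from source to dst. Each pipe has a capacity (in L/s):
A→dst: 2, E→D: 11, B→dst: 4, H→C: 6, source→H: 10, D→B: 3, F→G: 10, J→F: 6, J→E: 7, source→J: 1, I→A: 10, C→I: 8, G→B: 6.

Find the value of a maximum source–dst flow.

Augment source→H→C→I→A→dst: bottleneck 2. Total 2.
Augment source→J→F→G→B→dst: bottleneck 1. Total 3.
No augmenting path remains in the residual graph.

3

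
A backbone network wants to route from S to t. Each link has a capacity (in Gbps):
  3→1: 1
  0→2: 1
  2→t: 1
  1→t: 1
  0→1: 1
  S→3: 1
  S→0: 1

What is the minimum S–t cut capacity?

2

Max flow = 2 (via 2 augmenting paths).
In the residual at optimum, the set reachable from S is {S}.
Cut edges: S→3 (cap 1), S→0 (cap 1). Sum = 2.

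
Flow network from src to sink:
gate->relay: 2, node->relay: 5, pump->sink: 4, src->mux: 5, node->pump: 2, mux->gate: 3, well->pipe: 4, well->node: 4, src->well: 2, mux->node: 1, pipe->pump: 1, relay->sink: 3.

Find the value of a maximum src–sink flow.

Augment src->mux->gate->relay->sink: bottleneck 2. Total 2.
Augment src->mux->node->relay->sink: bottleneck 1. Total 3.
Augment src->well->node->pump->sink: bottleneck 2. Total 5.
No augmenting path remains in the residual graph.

5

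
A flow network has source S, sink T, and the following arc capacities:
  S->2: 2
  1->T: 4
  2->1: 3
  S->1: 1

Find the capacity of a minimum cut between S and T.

Max flow = 3 (via 2 augmenting paths).
In the residual at optimum, the set reachable from S is {S}.
Cut edges: S->2 (cap 2), S->1 (cap 1). Sum = 3.

3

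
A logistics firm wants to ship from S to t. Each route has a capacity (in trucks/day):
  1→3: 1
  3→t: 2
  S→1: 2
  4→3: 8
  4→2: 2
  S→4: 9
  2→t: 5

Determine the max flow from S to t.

Augment S→1→3→t: bottleneck 1. Total 1.
Augment S→4→3→t: bottleneck 1. Total 2.
Augment S→4→2→t: bottleneck 2. Total 4.
No augmenting path remains in the residual graph.

4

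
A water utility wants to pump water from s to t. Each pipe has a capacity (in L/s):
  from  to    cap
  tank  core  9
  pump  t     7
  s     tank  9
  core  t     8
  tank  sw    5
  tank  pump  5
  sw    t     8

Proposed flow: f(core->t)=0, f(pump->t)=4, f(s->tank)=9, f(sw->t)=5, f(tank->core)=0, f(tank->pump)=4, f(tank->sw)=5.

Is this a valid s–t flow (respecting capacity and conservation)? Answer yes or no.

Every edge has 0 ≤ f(e) ≤ cap(e).
At each intermediate node, inflow equals outflow.

Yes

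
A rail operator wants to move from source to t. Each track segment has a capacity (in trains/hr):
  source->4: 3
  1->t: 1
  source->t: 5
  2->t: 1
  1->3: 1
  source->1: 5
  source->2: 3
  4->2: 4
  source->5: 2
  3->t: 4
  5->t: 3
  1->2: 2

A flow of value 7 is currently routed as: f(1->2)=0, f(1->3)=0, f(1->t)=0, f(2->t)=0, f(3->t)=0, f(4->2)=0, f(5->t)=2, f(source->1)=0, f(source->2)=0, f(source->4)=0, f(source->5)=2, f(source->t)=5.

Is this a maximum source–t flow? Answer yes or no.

No

Residual path source->1->t has bottleneck 1 > 0.
Pushing 1 along it raises the flow to 8, so the given flow is not maximum.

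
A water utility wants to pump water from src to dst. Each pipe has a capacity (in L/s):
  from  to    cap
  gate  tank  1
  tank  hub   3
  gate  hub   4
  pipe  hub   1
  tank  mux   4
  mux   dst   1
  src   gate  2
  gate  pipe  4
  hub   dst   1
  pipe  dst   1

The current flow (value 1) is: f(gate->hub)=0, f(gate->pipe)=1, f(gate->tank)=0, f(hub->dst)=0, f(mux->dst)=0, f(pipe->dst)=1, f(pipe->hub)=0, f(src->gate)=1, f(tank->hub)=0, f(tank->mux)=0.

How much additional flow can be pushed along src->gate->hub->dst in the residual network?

Residual capacities along the path: src->gate: 1, gate->hub: 4, hub->dst: 1.
Minimum is 1.

1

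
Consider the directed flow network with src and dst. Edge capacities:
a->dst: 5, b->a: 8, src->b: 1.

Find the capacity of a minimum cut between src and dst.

1

Max flow = 1 (via 1 augmenting path).
In the residual at optimum, the set reachable from src is {src}.
Cut edges: src->b (cap 1). Sum = 1.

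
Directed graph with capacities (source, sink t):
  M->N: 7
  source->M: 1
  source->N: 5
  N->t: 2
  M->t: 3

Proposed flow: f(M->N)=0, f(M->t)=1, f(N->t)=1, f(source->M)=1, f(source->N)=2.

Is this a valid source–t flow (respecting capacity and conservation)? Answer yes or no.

No

Conservation fails at N: inflow 2 ≠ outflow 1.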